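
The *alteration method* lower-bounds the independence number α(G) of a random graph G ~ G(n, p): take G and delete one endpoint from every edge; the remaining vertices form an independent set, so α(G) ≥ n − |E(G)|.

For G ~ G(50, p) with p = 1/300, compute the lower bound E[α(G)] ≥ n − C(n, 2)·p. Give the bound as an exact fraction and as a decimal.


E[|E(G)|] = C(50, 2)·p = 1225 · (1/300) = 49/12.
E[α(G)] ≥ n − E[|E(G)|] = 50 − 49/12 = 551/12.
Numerically: ≈ 45.91667.
(This is only a lower bound; the true E[α(G)] may be larger.)

E[α(G)] ≥ 551/12 ≈ 45.91667.


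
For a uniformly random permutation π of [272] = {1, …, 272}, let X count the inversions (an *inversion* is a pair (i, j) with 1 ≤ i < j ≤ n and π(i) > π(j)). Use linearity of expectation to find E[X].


Write X = Σ X_I over the C(272, 2) = 36856 pairs i < j, with X_I the indicator of one inversion.
There are 36856 indicators.
For each fixed pair i < j, the values π(i) and π(j) are two distinct elements of {1, …, 272} in uniformly random order; by symmetry P[π(i) > π(j)] = 1/2.
By linearity: E[X] = 36856 · (1/2) = C(272, 2) · (1/2) = 36856/2 = 18428 ≈ 18428.0000.

E[X] = 18428 = 18428.0000.


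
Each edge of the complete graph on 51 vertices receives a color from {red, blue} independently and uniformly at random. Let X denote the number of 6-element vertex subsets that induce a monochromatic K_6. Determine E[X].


Let X = Σ_S X_S over the C(51, 6) = 18009460 subsets S of size 6, where X_S = 1 if the K_6 on S is monochromatic.
For a fixed S, the K_6 on S has C(6, 2) = 15 edges. P[all 15 edges red] = (1/2)^15, and likewise for blue, so P[monochromatic] = 2·(1/2)^15 = 2^{1 − 15} = 1/16384.
By linearity of expectation: E[X] = C(51, 6) · 2^{1 − 15} = 18009460 · 1/16384 = 4502365/4096.
Numerically: E[X] ≈ 1099.21021.

E[X] = C(51,6)·2^(1−C(6,2)) = 4502365/4096 ≈ 1099.21021.


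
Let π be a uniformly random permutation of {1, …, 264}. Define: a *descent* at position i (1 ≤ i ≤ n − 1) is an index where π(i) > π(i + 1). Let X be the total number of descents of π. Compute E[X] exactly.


Write X = Σ X_I over i = 1, …, 263, with X_I the indicator of one descent.
There are 263 indicators.
For each fixed i, the pair (π(i), π(i+1)) is a uniformly random ordered pair of distinct values from {1, …, 264}; by symmetry P[π(i) > π(i+1)] = 1/2.
By linearity: E[X] = 263 · (1/2) = (264 − 1) · (1/2) = 263/2 ≈ 131.5000.

E[X] = 263/2 = 131.5000.


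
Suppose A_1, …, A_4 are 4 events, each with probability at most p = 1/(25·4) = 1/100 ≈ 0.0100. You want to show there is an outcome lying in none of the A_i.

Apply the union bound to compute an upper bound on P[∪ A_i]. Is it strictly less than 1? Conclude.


Union bound: P[∪_{i=1}^{4} A_i] ≤ Σ_i P[A_i] ≤ 4·p = 4·(1/100) = 1/25.
Numerically: 1/25 ≈ 0.0400.
Is 1/25 < 1? YES.
Since P[∪ A_i] ≤ 1/25 < 1, the complement has P[∩ A_i^c] ≥ 1 − 1/25 = 24/25 > 0, so some outcome avoids every A_i.

4·p = 1/25 ≈ 0.0400; existence CERTIFIED by the union bound.


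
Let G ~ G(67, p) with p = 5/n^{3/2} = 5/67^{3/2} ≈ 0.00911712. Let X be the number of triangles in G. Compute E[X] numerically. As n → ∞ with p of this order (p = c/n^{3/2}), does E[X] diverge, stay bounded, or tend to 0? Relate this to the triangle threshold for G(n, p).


Number of potential triangles: C(67, 3) = 47905.
Each occurs with probability p³ ≈ (0.00911712)³ ≈ 7.57832805e-07.
By linearity: E[X] = C(67, 3)·p³ ≈ 47905 · 7.57832805e-07 ≈ 0.036304.
Since α = 3/2 > 1, p = c/n^{3/2} = o(1/n) is below the triangle threshold p ~ 1/n. Asymptotically E[X] ~ (c³/6)·n^{3(1−α)} = (5³/6)·n^{-1.5} → 0, so by Markov's inequality G has no triangles w.h.p.

E[X] ≈ 0.036304; in regime p = Θ(1/n^{3/2}) E[X] tends to 0 (below the triangle threshold p ~ 1/n).


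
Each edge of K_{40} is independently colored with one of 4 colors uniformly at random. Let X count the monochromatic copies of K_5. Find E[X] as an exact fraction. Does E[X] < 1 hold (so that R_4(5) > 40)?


E[X] = C(40, 5) · 4^{1 − 10} = 658008 · 4^{−9} = 658008/262144.
As a reduced fraction: E[X] = 82251/32768 ≈ 2.510101.
Is E[X] < 1? NO.
Since E[X] ≥ 1, the first-moment bound is inconclusive at n = 40; it does NOT by itself certify R_4(5) > 40.

E[X] = 82251/32768 ≈ 2.510101; E[X] ≥ 1; first-moment method inconclusive here.


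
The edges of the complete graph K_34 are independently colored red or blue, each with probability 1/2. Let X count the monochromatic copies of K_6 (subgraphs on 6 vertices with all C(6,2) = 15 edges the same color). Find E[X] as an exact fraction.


Let X = Σ_S X_S over the C(34, 6) = 1344904 subsets S of size 6, where X_S = 1 if the K_6 on S is monochromatic.
For a fixed S, the K_6 on S has C(6, 2) = 15 edges. P[all 15 edges red] = (1/2)^15, and likewise for blue, so P[monochromatic] = 2·(1/2)^15 = 2^{1 − 15} = 1/16384.
Summing: E[X] = C(34, 6) · 2^{1 − 15} = 1344904 · 1/16384 = 168113/2048.
Numerically: E[X] ≈ 82.086.

E[X] = C(34,6)·2^(1−C(6,2)) = 168113/2048 ≈ 82.086.


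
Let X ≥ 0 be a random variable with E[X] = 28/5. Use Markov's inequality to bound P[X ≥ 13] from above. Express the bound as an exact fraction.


μ = E[X] = 28/5, a = 13.
Markov: P[X ≥ 13] ≤ μ/a = (28/5)/13 = 28/65.
Numerically: ≈ 0.4308.
(Since a = 13 > μ = 5.6000, the bound 28/65 is < 1 and informative.)

P[X ≥ 13] ≤ 28/65 ≈ 0.4308.


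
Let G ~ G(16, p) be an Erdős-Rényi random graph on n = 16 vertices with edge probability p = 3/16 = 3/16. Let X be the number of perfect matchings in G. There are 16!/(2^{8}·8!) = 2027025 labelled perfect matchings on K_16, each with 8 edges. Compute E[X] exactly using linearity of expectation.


K_16 has 16!/(2^{8}·8!) = 2027025 labelled perfect matchings.
For each such perfect matching H, let X_H = 1 if all 8 edges of H are present in G. Then P[X_H = 1] = p^{8} = (3/16)^{8} = 6561/4294967296.
By linearity: E[X] = Σ_H E[X_H] = 2027025 · p^{8} = 2027025 · 6561/4294967296 = 13299311025/4294967296.
Numerically: E[X] ≈ 3.09649.

E[X] = 2027025 · (3/16)^{8} = 13299311025/4294967296 ≈ 3.09649.


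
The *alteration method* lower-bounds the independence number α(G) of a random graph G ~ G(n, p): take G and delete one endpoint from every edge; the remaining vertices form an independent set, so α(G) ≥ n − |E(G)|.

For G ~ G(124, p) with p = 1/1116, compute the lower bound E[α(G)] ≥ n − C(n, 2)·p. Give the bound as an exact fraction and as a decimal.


E[|E(G)|] = C(124, 2)·p = 7626 · (1/1116) = 41/6.
E[α(G)] ≥ n − E[|E(G)|] = 124 − 41/6 = 703/6.
Numerically: ≈ 117.167.
(This is only a lower bound; the true E[α(G)] may be larger.)

E[α(G)] ≥ 703/6 ≈ 117.167.


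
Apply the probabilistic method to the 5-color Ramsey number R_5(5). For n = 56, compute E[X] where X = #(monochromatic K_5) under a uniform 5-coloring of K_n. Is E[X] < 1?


E[X] = C(56, 5) · 5^{1 − 10} = 3819816 · 5^{−9} = 3819816/1953125.
As a reduced fraction: E[X] = 3819816/1953125 ≈ 1.955746.
Is E[X] < 1? NO.
Since E[X] ≥ 1, the first-moment bound is inconclusive at n = 56; it does NOT by itself certify R_5(5) > 56.

E[X] = 3819816/1953125 ≈ 1.955746; E[X] ≥ 1; first-moment method inconclusive here.


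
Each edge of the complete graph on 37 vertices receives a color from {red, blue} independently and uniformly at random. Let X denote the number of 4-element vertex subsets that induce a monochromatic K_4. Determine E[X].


Let X = Σ_S X_S over the C(37, 4) = 66045 subsets S of size 4, where X_S = 1 if the K_4 on S is monochromatic.
For a fixed S, the K_4 on S has C(4, 2) = 6 edges. P[all 6 edges red] = (1/2)^6, and likewise for blue, so P[monochromatic] = 2·(1/2)^6 = 2^{1 − 6} = 1/32.
By linearity of expectation: E[X] = C(37, 4) · 2^{1 − 6} = 66045 · 1/32 = 66045/32.
Numerically: E[X] ≈ 2063.90625.

E[X] = C(37,4)·2^(1−C(4,2)) = 66045/32 ≈ 2063.90625.


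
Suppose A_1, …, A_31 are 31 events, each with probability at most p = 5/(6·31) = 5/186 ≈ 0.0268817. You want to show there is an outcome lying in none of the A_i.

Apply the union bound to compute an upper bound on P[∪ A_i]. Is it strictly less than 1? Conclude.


Union bound: P[∪_{i=1}^{31} A_i] ≤ Σ_i P[A_i] ≤ 31·p = 31·(5/186) = 5/6.
Numerically: 5/6 ≈ 0.8333333.
Is 5/6 < 1? YES.
Since P[∪ A_i] ≤ 5/6 < 1, the complement has P[∩ A_i^c] ≥ 1 − 5/6 = 1/6 > 0, so some outcome avoids every A_i.

31·p = 5/6 ≈ 0.8333333; existence CERTIFIED by the union bound.


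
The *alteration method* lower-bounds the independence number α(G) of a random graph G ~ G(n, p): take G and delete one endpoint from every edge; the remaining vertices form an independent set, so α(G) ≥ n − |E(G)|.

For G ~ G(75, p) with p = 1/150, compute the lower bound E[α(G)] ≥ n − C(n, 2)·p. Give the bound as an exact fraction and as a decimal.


E[|E(G)|] = C(75, 2)·p = 2775 · (1/150) = 37/2.
E[α(G)] ≥ n − E[|E(G)|] = 75 − 37/2 = 113/2.
Numerically: ≈ 56.500.
(This is only a lower bound; the true E[α(G)] may be larger.)

E[α(G)] ≥ 113/2 ≈ 56.500.


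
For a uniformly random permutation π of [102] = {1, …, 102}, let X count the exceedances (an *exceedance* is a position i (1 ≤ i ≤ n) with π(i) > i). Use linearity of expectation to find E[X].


Write X = Σ_{i=1}^{102} X_i, where X_i = 1_{π(i) > i}.
For each fixed i, π(i) is uniform over {1, …, 102} (marginal of a uniform permutation), so P[π(i) > i] = (n − i)/n. Summing: Σ_{i=1}^{102} (n − i)/n = (0 + 1 + … + 101)/102 = 102(102 − 1)/(2·102) = (102 − 1)/2.
Hence E[X] = Σ_{i=1}^{102} (102 − i)/102 = 101/2 ≈ 50.50000.

E[X] = 101/2 = 50.50000.


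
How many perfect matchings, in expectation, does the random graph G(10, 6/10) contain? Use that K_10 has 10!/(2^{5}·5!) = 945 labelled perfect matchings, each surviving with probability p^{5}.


K_10 has 10!/(2^{5}·5!) = 945 labelled perfect matchings.
For each such perfect matching H, let X_H = 1 if all 5 edges of H are present in G. Then P[X_H = 1] = p^{5} = (3/5)^{5} = 243/3125.
By linearity of expectation: E[X] = Σ_H E[X_H] = 945 · p^{5} = 945 · 243/3125 = 45927/625.
Numerically: E[X] ≈ 73.483.

E[X] = 945 · (3/5)^{5} = 45927/625 ≈ 73.483.


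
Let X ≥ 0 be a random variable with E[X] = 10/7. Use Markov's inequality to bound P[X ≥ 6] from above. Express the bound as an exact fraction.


μ = E[X] = 10/7, a = 6.
Markov: P[X ≥ 6] ≤ μ/a = (10/7)/6 = 5/21.
Numerically: ≈ 0.238095.
(Since a = 6 > μ = 1.428571, the bound 5/21 is < 1 and informative.)

P[X ≥ 6] ≤ 5/21 ≈ 0.238095.


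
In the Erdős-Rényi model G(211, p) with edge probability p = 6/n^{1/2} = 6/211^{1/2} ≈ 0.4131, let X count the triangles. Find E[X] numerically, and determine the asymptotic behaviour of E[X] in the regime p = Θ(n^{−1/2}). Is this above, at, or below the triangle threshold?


Number of potential triangles: C(211, 3) = 1543465.
Each occurs with probability p³ ≈ (0.4131)³ ≈ 7.047419e-02.
By linearity: E[X] = C(211, 3)·p³ ≈ 1543465 · 7.047419e-02 ≈ 108774.4395.
Since α = 1/2 < 1, p = c/n^{1/2} ≫ 1/n is above the triangle threshold p ~ 1/n. Asymptotically E[X] ~ (c³/6)·n^{3(1−α)} = (6³/6)·n^{1.5} → ∞; triangles are abundant w.h.p.

E[X] ≈ 108774.4395; in regime p = Θ(1/n^{1/2}) E[X] diverges (above the triangle threshold p ~ 1/n).


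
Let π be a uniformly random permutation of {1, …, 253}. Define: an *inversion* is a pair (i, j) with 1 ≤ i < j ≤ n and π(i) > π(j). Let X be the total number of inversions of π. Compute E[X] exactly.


Write X = Σ X_I over the C(253, 2) = 31878 pairs i < j, with X_I the indicator of one inversion.
There are 31878 indicators.
For each fixed pair i < j, the values π(i) and π(j) are two distinct elements of {1, …, 253} in uniformly random order; by symmetry P[π(i) > π(j)] = 1/2.
By linearity: E[X] = 31878 · (1/2) = C(253, 2) · (1/2) = 31878/2 = 15939 ≈ 15939.000.

E[X] = 15939 = 15939.000.


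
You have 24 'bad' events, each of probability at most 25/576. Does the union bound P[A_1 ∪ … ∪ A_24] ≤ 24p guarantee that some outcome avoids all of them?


Union bound: P[∪_{i=1}^{24} A_i] ≤ Σ_i P[A_i] ≤ 24·p = 24·(25/576) = 25/24.
Numerically: 25/24 ≈ 1.041667.
Is 25/24 < 1? NO.
Since the bound 25/24 is ≥ 1, the union bound is uninformative here; it does NOT by itself certify existence.

24·p = 25/24 ≈ 1.041667; existence NOT certified by the union bound.


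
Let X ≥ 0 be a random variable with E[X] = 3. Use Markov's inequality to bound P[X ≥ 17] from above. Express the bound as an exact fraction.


μ = E[X] = 3, a = 17.
Markov: P[X ≥ 17] ≤ μ/a = (3)/17 = 3/17.
Numerically: ≈ 0.176471.
(Since a = 17 > μ = 3.000000, the bound 3/17 is < 1 and informative.)

P[X ≥ 17] ≤ 3/17 ≈ 0.176471.


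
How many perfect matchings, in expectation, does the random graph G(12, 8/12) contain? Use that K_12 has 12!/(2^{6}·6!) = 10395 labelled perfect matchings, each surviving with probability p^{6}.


K_12 has 12!/(2^{6}·6!) = 10395 labelled perfect matchings.
For each such perfect matching H, let X_H = 1 if all 6 edges of H are present in G. Then P[X_H = 1] = p^{6} = (2/3)^{6} = 64/729.
By linearity: E[X] = Σ_H E[X_H] = 10395 · p^{6} = 10395 · 64/729 = 24640/27.
Numerically: E[X] ≈ 913.

E[X] = 10395 · (2/3)^{6} = 24640/27 ≈ 913.


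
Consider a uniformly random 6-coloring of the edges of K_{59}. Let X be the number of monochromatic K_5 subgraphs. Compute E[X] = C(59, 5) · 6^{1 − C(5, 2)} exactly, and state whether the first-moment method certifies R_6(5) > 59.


E[X] = C(59, 5) · 6^{1 − 10} = 5006386 · 6^{−9} = 5006386/10077696.
As a reduced fraction: E[X] = 2503193/5038848 ≈ 0.49678.
Is E[X] < 1? YES.
Since E[X] < 1, there exists a 6-coloring of K_{59} with no monochromatic K_5; hence R_6(5) > 59.

E[X] = 2503193/5038848 ≈ 0.49678; E[X] < 1, so R_6(5) > 59.


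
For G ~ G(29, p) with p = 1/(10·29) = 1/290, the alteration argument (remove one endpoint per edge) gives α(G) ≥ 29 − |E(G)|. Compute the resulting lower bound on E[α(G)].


E[|E(G)|] = C(29, 2)·p = 406 · (1/290) = 7/5.
E[α(G)] ≥ n − E[|E(G)|] = 29 − 7/5 = 138/5.
Numerically: ≈ 27.60000.
(This is only a lower bound; the true E[α(G)] may be larger.)

E[α(G)] ≥ 138/5 ≈ 27.60000.


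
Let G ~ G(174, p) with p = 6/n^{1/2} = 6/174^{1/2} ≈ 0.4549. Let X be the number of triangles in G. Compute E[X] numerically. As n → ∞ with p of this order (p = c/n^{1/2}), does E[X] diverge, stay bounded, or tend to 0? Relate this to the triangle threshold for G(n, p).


Number of potential triangles: C(174, 3) = 862924.
Each occurs with probability p³ ≈ (0.4549)³ ≈ 9.410872e-02.
By linearity: E[X] = C(174, 3)·p³ ≈ 862924 · 9.410872e-02 ≈ 81208.6754.
Since α = 1/2 < 1, p = c/n^{1/2} ≫ 1/n is above the triangle threshold p ~ 1/n. Asymptotically E[X] ~ (c³/6)·n^{3(1−α)} = (6³/6)·n^{1.5} → ∞; triangles are abundant w.h.p.

E[X] ≈ 81208.6754; in regime p = Θ(1/n^{1/2}) E[X] diverges (above the triangle threshold p ~ 1/n).


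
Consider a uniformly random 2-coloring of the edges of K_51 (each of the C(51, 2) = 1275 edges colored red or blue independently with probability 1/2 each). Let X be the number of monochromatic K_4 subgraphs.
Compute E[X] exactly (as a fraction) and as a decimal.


Let X = Σ_S X_S over the C(51, 4) = 249900 subsets S of size 4, where X_S = 1 if the K_4 on S is monochromatic.
For a fixed S, the K_4 on S has C(4, 2) = 6 edges. P[all 6 edges red] = (1/2)^6, and likewise for blue, so P[monochromatic] = 2·(1/2)^6 = 2^{1 − 6} = 1/32.
Summing: E[X] = C(51, 4) · 2^{1 − 6} = 249900 · 1/32 = 62475/8.
Numerically: E[X] ≈ 7809.37500.

E[X] = C(51,4)·2^(1−C(4,2)) = 62475/8 ≈ 7809.37500.


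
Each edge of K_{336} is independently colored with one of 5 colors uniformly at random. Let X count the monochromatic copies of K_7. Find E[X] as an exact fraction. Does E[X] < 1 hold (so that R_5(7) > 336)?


E[X] = C(336, 7) · 5^{1 − 21} = 90079147136880 · 5^{−20} = 90079147136880/95367431640625.
As a reduced fraction: E[X] = 18015829427376/19073486328125 ≈ 0.9445.
Is E[X] < 1? YES.
Since E[X] < 1, there exists a 5-coloring of K_{336} with no monochromatic K_7; hence R_5(7) > 336.

E[X] = 18015829427376/19073486328125 ≈ 0.9445; E[X] < 1, so R_5(7) > 336.


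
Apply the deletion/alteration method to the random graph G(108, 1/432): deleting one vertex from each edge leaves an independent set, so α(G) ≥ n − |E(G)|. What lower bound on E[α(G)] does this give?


E[|E(G)|] = C(108, 2)·p = 5778 · (1/432) = 107/8.
E[α(G)] ≥ n − E[|E(G)|] = 108 − 107/8 = 757/8.
Numerically: ≈ 94.625.
(This is only a lower bound; the true E[α(G)] may be larger.)

E[α(G)] ≥ 757/8 ≈ 94.625.


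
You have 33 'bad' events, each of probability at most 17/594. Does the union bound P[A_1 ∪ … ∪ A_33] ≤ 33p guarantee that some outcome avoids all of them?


Union bound: P[∪_{i=1}^{33} A_i] ≤ Σ_i P[A_i] ≤ 33·p = 33·(17/594) = 17/18.
Numerically: 17/18 ≈ 0.9444444.
Is 17/18 < 1? YES.
Since P[∪ A_i] ≤ 17/18 < 1, the complement has P[∩ A_i^c] ≥ 1 − 17/18 = 1/18 > 0, so some outcome avoids every A_i.

33·p = 17/18 ≈ 0.9444444; existence CERTIFIED by the union bound.


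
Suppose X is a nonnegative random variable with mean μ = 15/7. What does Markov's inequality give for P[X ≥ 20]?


μ = E[X] = 15/7, a = 20.
Markov: P[X ≥ 20] ≤ μ/a = (15/7)/20 = 3/28.
Numerically: ≈ 0.1071.
(Since a = 20 > μ = 2.1429, the bound 3/28 is < 1 and informative.)

P[X ≥ 20] ≤ 3/28 ≈ 0.1071.


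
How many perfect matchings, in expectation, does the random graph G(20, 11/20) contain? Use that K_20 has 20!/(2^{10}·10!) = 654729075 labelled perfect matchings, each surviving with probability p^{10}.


K_20 has 20!/(2^{10}·10!) = 654729075 labelled perfect matchings.
For each such perfect matching H, let X_H = 1 if all 10 edges of H are present in G. Then P[X_H = 1] = p^{10} = (11/20)^{10} = 25937424601/10240000000000.
Summing the indicators: E[X] = Σ_H E[X_H] = 654729075 · p^{10} = 654729075 · 25937424601/10240000000000 = 679279440675798963/409600000000.
Numerically: E[X] ≈ 1.66e+06.

E[X] = 654729075 · (11/20)^{10} = 679279440675798963/409600000000 ≈ 1.66e+06.


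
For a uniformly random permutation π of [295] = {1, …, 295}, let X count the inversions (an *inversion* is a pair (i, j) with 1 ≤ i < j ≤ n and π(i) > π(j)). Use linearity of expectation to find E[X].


Write X = Σ X_I over the C(295, 2) = 43365 pairs i < j, with X_I the indicator of one inversion.
There are 43365 indicators.
For each fixed pair i < j, the values π(i) and π(j) are two distinct elements of {1, …, 295} in uniformly random order; by symmetry P[π(i) > π(j)] = 1/2.
By linearity: E[X] = 43365 · (1/2) = C(295, 2) · (1/2) = 43365/2 = 43365/2 ≈ 21682.500000.

E[X] = 43365/2 = 21682.500000.


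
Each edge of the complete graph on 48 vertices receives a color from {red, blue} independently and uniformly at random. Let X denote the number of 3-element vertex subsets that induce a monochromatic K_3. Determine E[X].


Let X = Σ_S X_S over the C(48, 3) = 17296 subsets S of size 3, where X_S = 1 if the K_3 on S is monochromatic.
For a fixed S, the K_3 on S has C(3, 2) = 3 edges. P[all 3 edges red] = (1/2)^3, and likewise for blue, so P[monochromatic] = 2·(1/2)^3 = 2^{1 − 3} = 1/4.
By linearity: E[X] = C(48, 3) · 2^{1 − 3} = 17296 · 1/4 = 4324.
Numerically: E[X] ≈ 4324.0000.

E[X] = C(48,3)·2^(1−C(3,2)) = 4324 ≈ 4324.0000.


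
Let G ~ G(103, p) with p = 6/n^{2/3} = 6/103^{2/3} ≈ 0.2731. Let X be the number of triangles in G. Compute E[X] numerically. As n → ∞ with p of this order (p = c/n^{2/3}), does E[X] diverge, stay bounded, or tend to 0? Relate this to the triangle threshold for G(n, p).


Number of potential triangles: C(103, 3) = 176851.
Each occurs with probability p³ ≈ (0.2731)³ ≈ 2.036007e-02.
By linearity: E[X] = C(103, 3)·p³ ≈ 176851 · 2.036007e-02 ≈ 3600.6990.
Since α = 2/3 < 1, p = c/n^{2/3} ≫ 1/n is above the triangle threshold p ~ 1/n. Asymptotically E[X] ~ (c³/6)·n^{3(1−α)} = (6³/6)·n^{1} → ∞; triangles are abundant w.h.p.

E[X] ≈ 3600.6990; in regime p = Θ(1/n^{2/3}) E[X] diverges (above the triangle threshold p ~ 1/n).


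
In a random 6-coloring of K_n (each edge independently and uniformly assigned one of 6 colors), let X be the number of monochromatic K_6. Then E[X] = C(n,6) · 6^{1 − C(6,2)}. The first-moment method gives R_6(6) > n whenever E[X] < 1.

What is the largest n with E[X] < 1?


We need C(n, 6) · 6^{1 − 15} < 1, i.e. C(n, 6) < 6^{15 − 1} = 78364164096.
Check values of n near the boundary:
  n = 196: C(196, 6) = 72887293024; 72887293024 < 78364164096? YES
  n = 197: C(197, 6) = 75176946208; 75176946208 < 78364164096? YES
  n = 198: C(198, 6) = 77526225777; 77526225777 < 78364164096? YES
  n = 199: C(199, 6) = 79936367511; 79936367511 < 78364164096? NO
  n = 200: C(200, 6) = 82408626300; 82408626300 < 78364164096? NO
The largest n with C(n, 6) < 78364164096 is n = 198 (where E[X] = 25842075259/26121388032 ≈ 0.98931). Hence R_6(6) > 198, i.e. R_6(6) ≥ 199.

Largest n = 198; hence R_6(6) > 198.


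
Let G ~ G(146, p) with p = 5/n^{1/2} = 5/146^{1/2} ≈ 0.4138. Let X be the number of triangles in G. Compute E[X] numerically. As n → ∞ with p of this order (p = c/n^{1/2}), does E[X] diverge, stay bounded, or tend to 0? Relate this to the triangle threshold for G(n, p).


Number of potential triangles: C(146, 3) = 508080.
Each occurs with probability p³ ≈ (0.4138)³ ≈ 7.0856669e-02.
By linearity: E[X] = C(146, 3)·p³ ≈ 508080 · 7.0856669e-02 ≈ 36000.85615.
Since α = 1/2 < 1, p = c/n^{1/2} ≫ 1/n is above the triangle threshold p ~ 1/n. Asymptotically E[X] ~ (c³/6)·n^{3(1−α)} = (5³/6)·n^{1.5} → ∞; triangles are abundant w.h.p.

E[X] ≈ 36000.85615; in regime p = Θ(1/n^{1/2}) E[X] diverges (above the triangle threshold p ~ 1/n).


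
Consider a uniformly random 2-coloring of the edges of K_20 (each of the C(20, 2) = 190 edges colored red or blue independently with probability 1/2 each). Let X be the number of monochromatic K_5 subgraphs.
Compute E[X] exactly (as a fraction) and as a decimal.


Let X = Σ_S X_S over the C(20, 5) = 15504 subsets S of size 5, where X_S = 1 if the K_5 on S is monochromatic.
For a fixed S, the K_5 on S has C(5, 2) = 10 edges. P[all 10 edges red] = (1/2)^10, and likewise for blue, so P[monochromatic] = 2·(1/2)^10 = 2^{1 − 10} = 1/512.
Summing: E[X] = C(20, 5) · 2^{1 − 10} = 15504 · 1/512 = 969/32.
Numerically: E[X] ≈ 30.281.

E[X] = C(20,5)·2^(1−C(5,2)) = 969/32 ≈ 30.281.


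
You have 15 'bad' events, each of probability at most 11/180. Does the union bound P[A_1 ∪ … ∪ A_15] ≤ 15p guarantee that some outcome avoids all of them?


Union bound: P[∪_{i=1}^{15} A_i] ≤ Σ_i P[A_i] ≤ 15·p = 15·(11/180) = 11/12.
Numerically: 11/12 ≈ 0.9166667.
Is 11/12 < 1? YES.
Since P[∪ A_i] ≤ 11/12 < 1, the complement has P[∩ A_i^c] ≥ 1 − 11/12 = 1/12 > 0, so some outcome avoids every A_i.

15·p = 11/12 ≈ 0.9166667; existence CERTIFIED by the union bound.


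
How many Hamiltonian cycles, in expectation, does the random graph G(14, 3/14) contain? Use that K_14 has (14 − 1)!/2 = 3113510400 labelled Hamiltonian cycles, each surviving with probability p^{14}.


K_14 has (14 − 1)!/2 = 3113510400 labelled Hamiltonian cycles.
For each such Hamiltonian cycle H, let X_H = 1 if all 14 edges of H are present in G. Then P[X_H = 1] = p^{14} = (3/14)^{14} = 4782969/11112006825558016.
Summing the indicators: E[X] = Σ_H E[X_H] = 3113510400 · p^{14} = 3113510400 · 4782969/11112006825558016 = 4155084744525/3100448333024.
Numerically: E[X] ≈ 1.34.

E[X] = 3113510400 · (3/14)^{14} = 4155084744525/3100448333024 ≈ 1.34.


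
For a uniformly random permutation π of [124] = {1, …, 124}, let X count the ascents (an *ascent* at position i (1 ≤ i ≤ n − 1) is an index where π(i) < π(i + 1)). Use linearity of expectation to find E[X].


Write X = Σ X_I over i = 1, …, 123, with X_I the indicator of one ascent.
There are 123 indicators.
For each fixed i, the pair (π(i), π(i+1)) is a uniformly random ordered pair of distinct values from {1, …, 124}; by symmetry P[π(i) < π(i+1)] = 1/2.
By linearity: E[X] = 123 · (1/2) = (124 − 1) · (1/2) = 123/2 ≈ 61.5000.

E[X] = 123/2 = 61.5000.


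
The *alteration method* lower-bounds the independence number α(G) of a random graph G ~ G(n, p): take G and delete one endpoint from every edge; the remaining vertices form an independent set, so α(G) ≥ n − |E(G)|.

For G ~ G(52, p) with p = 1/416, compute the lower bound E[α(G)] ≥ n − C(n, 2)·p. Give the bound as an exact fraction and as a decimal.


E[|E(G)|] = C(52, 2)·p = 1326 · (1/416) = 51/16.
E[α(G)] ≥ n − E[|E(G)|] = 52 − 51/16 = 781/16.
Numerically: ≈ 48.8125.
(This is only a lower bound; the true E[α(G)] may be larger.)

E[α(G)] ≥ 781/16 ≈ 48.8125.


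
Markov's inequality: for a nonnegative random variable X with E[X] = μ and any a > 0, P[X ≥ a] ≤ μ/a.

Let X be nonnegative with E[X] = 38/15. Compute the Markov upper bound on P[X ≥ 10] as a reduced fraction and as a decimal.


μ = E[X] = 38/15, a = 10.
Markov: P[X ≥ 10] ≤ μ/a = (38/15)/10 = 19/75.
Numerically: ≈ 0.253333.
(Since a = 10 > μ = 2.533333, the bound 19/75 is < 1 and informative.)

P[X ≥ 10] ≤ 19/75 ≈ 0.253333.


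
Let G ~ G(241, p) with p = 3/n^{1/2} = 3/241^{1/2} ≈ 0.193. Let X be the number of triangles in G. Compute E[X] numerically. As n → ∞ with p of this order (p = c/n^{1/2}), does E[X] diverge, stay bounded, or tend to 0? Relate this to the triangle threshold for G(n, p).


Number of potential triangles: C(241, 3) = 2303960.
Each occurs with probability p³ ≈ (0.193)³ ≈ 7.21669e-03.
By linearity: E[X] = C(241, 3)·p³ ≈ 2303960 · 7.21669e-03 ≈ 16626.971.
Since α = 1/2 < 1, p = c/n^{1/2} ≫ 1/n is above the triangle threshold p ~ 1/n. Asymptotically E[X] ~ (c³/6)·n^{3(1−α)} = (3³/6)·n^{1.5} → ∞; triangles are abundant w.h.p.

E[X] ≈ 16626.971; in regime p = Θ(1/n^{1/2}) E[X] diverges (above the triangle threshold p ~ 1/n).


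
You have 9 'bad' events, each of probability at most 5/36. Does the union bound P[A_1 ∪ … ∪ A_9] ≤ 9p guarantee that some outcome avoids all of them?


Union bound: P[∪_{i=1}^{9} A_i] ≤ Σ_i P[A_i] ≤ 9·p = 9·(5/36) = 5/4.
Numerically: 5/4 ≈ 1.2500.
Is 5/4 < 1? NO.
Since the bound 5/4 is ≥ 1, the union bound is uninformative here; it does NOT by itself certify existence.

9·p = 5/4 ≈ 1.2500; existence NOT certified by the union bound.


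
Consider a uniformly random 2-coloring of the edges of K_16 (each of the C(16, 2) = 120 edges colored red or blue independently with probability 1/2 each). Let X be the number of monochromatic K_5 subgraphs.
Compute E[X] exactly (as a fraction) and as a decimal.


Let X = Σ_S X_S over the C(16, 5) = 4368 subsets S of size 5, where X_S = 1 if the K_5 on S is monochromatic.
For a fixed S, the K_5 on S has C(5, 2) = 10 edges. P[all 10 edges red] = (1/2)^10, and likewise for blue, so P[monochromatic] = 2·(1/2)^10 = 2^{1 − 10} = 1/512.
By linearity of expectation: E[X] = C(16, 5) · 2^{1 − 10} = 4368 · 1/512 = 273/32.
Numerically: E[X] ≈ 8.53125.

E[X] = C(16,5)·2^(1−C(5,2)) = 273/32 ≈ 8.53125.


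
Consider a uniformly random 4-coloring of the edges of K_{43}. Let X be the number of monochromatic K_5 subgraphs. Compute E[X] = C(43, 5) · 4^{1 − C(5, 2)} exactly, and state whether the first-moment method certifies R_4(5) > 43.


E[X] = C(43, 5) · 4^{1 − 10} = 962598 · 4^{−9} = 962598/262144.
As a reduced fraction: E[X] = 481299/131072 ≈ 3.672020.
Is E[X] < 1? NO.
Since E[X] ≥ 1, the first-moment bound is inconclusive at n = 43; it does NOT by itself certify R_4(5) > 43.

E[X] = 481299/131072 ≈ 3.672020; E[X] ≥ 1; first-moment method inconclusive here.


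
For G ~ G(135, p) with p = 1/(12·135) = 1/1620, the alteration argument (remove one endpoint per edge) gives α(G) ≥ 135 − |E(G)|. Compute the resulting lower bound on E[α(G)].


E[|E(G)|] = C(135, 2)·p = 9045 · (1/1620) = 67/12.
E[α(G)] ≥ n − E[|E(G)|] = 135 − 67/12 = 1553/12.
Numerically: ≈ 129.416667.
(This is only a lower bound; the true E[α(G)] may be larger.)

E[α(G)] ≥ 1553/12 ≈ 129.416667.


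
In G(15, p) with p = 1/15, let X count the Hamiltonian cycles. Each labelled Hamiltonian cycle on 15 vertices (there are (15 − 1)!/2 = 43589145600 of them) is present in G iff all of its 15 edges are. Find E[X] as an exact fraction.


K_15 has (15 − 1)!/2 = 43589145600 labelled Hamiltonian cycles.
For each such Hamiltonian cycle H, let X_H = 1 if all 15 edges of H are present in G. Then P[X_H = 1] = p^{15} = (1/15)^{15} = 1/437893890380859375.
By linearity: E[X] = Σ_H E[X_H] = 43589145600 · p^{15} = 43589145600 · 1/437893890380859375 = 7175168/72081298828125.
Numerically: E[X] ≈ 9.9543e-08.

E[X] = 43589145600 · (1/15)^{15} = 7175168/72081298828125 ≈ 9.9543e-08.


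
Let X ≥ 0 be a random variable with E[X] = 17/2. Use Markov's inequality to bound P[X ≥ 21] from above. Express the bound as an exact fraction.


μ = E[X] = 17/2, a = 21.
Markov: P[X ≥ 21] ≤ μ/a = (17/2)/21 = 17/42.
Numerically: ≈ 0.4048.
(Since a = 21 > μ = 8.5000, the bound 17/42 is < 1 and informative.)

P[X ≥ 21] ≤ 17/42 ≈ 0.4048.


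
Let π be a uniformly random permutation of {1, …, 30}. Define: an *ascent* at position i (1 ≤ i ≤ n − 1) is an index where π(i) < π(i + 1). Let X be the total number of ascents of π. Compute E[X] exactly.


Write X = Σ X_I over i = 1, …, 29, with X_I the indicator of one ascent.
There are 29 indicators.
For each fixed i, the pair (π(i), π(i+1)) is a uniformly random ordered pair of distinct values from {1, …, 30}; by symmetry P[π(i) < π(i+1)] = 1/2.
By linearity: E[X] = 29 · (1/2) = (30 − 1) · (1/2) = 29/2 ≈ 14.5000.

E[X] = 29/2 = 14.5000.


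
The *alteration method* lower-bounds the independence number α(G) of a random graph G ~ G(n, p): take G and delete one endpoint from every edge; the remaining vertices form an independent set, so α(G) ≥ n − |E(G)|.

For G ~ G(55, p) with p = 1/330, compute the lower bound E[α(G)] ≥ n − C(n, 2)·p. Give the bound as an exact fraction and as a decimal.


E[|E(G)|] = C(55, 2)·p = 1485 · (1/330) = 9/2.
E[α(G)] ≥ n − E[|E(G)|] = 55 − 9/2 = 101/2.
Numerically: ≈ 50.500000.
(This is only a lower bound; the true E[α(G)] may be larger.)

E[α(G)] ≥ 101/2 ≈ 50.500000.


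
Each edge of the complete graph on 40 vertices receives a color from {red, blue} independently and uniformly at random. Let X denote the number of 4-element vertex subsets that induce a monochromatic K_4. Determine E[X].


Let X = Σ_S X_S over the C(40, 4) = 91390 subsets S of size 4, where X_S = 1 if the K_4 on S is monochromatic.
For a fixed S, the K_4 on S has C(4, 2) = 6 edges. P[all 6 edges red] = (1/2)^6, and likewise for blue, so P[monochromatic] = 2·(1/2)^6 = 2^{1 − 6} = 1/32.
By linearity: E[X] = C(40, 4) · 2^{1 − 6} = 91390 · 1/32 = 45695/16.
Numerically: E[X] ≈ 2855.938.

E[X] = C(40,4)·2^(1−C(4,2)) = 45695/16 ≈ 2855.938.


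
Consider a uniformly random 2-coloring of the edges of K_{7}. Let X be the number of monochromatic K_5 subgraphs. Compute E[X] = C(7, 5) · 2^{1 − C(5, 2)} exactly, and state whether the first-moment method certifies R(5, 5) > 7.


E[X] = C(7, 5) · 2^{1 − 10} = 21 · 2^{−9} = 21/512.
As a reduced fraction: E[X] = 21/512 ≈ 0.0410156.
Is E[X] < 1? YES.
Since E[X] < 1, there exists a 2-coloring of K_{7} with no monochromatic K_5; hence R(5, 5) > 7.

E[X] = 21/512 ≈ 0.0410156; E[X] < 1, so R(5, 5) > 7.


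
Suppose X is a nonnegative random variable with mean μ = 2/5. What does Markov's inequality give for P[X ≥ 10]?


μ = E[X] = 2/5, a = 10.
Markov: P[X ≥ 10] ≤ μ/a = (2/5)/10 = 1/25.
Numerically: ≈ 0.04000.
(Since a = 10 > μ = 0.40000, the bound 1/25 is < 1 and informative.)

P[X ≥ 10] ≤ 1/25 ≈ 0.04000.


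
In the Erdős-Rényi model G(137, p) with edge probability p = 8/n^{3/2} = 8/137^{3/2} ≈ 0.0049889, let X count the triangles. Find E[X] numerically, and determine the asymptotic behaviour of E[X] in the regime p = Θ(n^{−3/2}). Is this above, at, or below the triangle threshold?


Number of potential triangles: C(137, 3) = 419220.
Each occurs with probability p³ ≈ (0.0049889)³ ≈ 1.2417307e-07.
By linearity: E[X] = C(137, 3)·p³ ≈ 419220 · 1.2417307e-07 ≈ 0.05206.
Since α = 3/2 > 1, p = c/n^{3/2} = o(1/n) is below the triangle threshold p ~ 1/n. Asymptotically E[X] ~ (c³/6)·n^{3(1−α)} = (8³/6)·n^{-1.5} → 0, so by Markov's inequality G has no triangles w.h.p.

E[X] ≈ 0.05206; in regime p = Θ(1/n^{3/2}) E[X] tends to 0 (below the triangle threshold p ~ 1/n).


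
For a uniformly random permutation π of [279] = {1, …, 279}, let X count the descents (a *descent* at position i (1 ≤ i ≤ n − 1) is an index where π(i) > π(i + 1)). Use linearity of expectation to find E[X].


Write X = Σ X_I over i = 1, …, 278, with X_I the indicator of one descent.
There are 278 indicators.
For each fixed i, the pair (π(i), π(i+1)) is a uniformly random ordered pair of distinct values from {1, …, 279}; by symmetry P[π(i) > π(i+1)] = 1/2.
By linearity: E[X] = 278 · (1/2) = (279 − 1) · (1/2) = 139 ≈ 139.000000.

E[X] = 139 = 139.000000.


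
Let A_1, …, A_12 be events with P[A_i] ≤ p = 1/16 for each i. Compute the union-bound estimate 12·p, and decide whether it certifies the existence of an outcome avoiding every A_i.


Union bound: P[∪_{i=1}^{12} A_i] ≤ Σ_i P[A_i] ≤ 12·p = 12·(1/16) = 3/4.
Numerically: 3/4 ≈ 0.7500.
Is 3/4 < 1? YES.
Since P[∪ A_i] ≤ 3/4 < 1, the complement has P[∩ A_i^c] ≥ 1 − 3/4 = 1/4 > 0, so some outcome avoids every A_i.

12·p = 3/4 ≈ 0.7500; existence CERTIFIED by the union bound.


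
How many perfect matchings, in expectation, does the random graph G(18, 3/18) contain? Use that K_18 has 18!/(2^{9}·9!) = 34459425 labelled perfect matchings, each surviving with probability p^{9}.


K_18 has 18!/(2^{9}·9!) = 34459425 labelled perfect matchings.
For each such perfect matching H, let X_H = 1 if all 9 edges of H are present in G. Then P[X_H = 1] = p^{9} = (1/6)^{9} = 1/10077696.
By linearity: E[X] = Σ_H E[X_H] = 34459425 · p^{9} = 34459425 · 1/10077696 = 425425/124416.
Numerically: E[X] ≈ 3.4194.

E[X] = 34459425 · (1/6)^{9} = 425425/124416 ≈ 3.4194.


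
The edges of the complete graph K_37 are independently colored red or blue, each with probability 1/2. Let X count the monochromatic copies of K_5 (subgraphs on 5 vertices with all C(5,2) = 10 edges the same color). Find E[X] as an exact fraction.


Let X = Σ_S X_S over the C(37, 5) = 435897 subsets S of size 5, where X_S = 1 if the K_5 on S is monochromatic.
For a fixed S, the K_5 on S has C(5, 2) = 10 edges. P[all 10 edges red] = (1/2)^10, and likewise for blue, so P[monochromatic] = 2·(1/2)^10 = 2^{1 − 10} = 1/512.
By linearity of expectation: E[X] = C(37, 5) · 2^{1 − 10} = 435897 · 1/512 = 435897/512.
Numerically: E[X] ≈ 851.3613.

E[X] = C(37,5)·2^(1−C(5,2)) = 435897/512 ≈ 851.3613.


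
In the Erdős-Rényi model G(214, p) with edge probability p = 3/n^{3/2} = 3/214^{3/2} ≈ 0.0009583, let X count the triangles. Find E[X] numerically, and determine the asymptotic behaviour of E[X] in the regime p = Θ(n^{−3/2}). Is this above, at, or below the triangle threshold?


Number of potential triangles: C(214, 3) = 1610564.
Each occurs with probability p³ ≈ (0.0009583)³ ≈ 8.8003873e-10.
By linearity: E[X] = C(214, 3)·p³ ≈ 1610564 · 8.8003873e-10 ≈ 0.00142.
Since α = 3/2 > 1, p = c/n^{3/2} = o(1/n) is below the triangle threshold p ~ 1/n. Asymptotically E[X] ~ (c³/6)·n^{3(1−α)} = (3³/6)·n^{-1.5} → 0, so by Markov's inequality G has no triangles w.h.p.

E[X] ≈ 0.00142; in regime p = Θ(1/n^{3/2}) E[X] tends to 0 (below the triangle threshold p ~ 1/n).


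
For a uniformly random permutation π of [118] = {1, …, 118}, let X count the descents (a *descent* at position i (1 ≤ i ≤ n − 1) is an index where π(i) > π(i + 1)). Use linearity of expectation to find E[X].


Write X = Σ X_I over i = 1, …, 117, with X_I the indicator of one descent.
There are 117 indicators.
For each fixed i, the pair (π(i), π(i+1)) is a uniformly random ordered pair of distinct values from {1, …, 118}; by symmetry P[π(i) > π(i+1)] = 1/2.
By linearity: E[X] = 117 · (1/2) = (118 − 1) · (1/2) = 117/2 ≈ 58.500000.

E[X] = 117/2 = 58.500000.


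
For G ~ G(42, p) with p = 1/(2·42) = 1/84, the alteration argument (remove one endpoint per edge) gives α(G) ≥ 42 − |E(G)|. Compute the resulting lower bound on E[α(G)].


E[|E(G)|] = C(42, 2)·p = 861 · (1/84) = 41/4.
E[α(G)] ≥ n − E[|E(G)|] = 42 − 41/4 = 127/4.
Numerically: ≈ 31.750.
(This is only a lower bound; the true E[α(G)] may be larger.)

E[α(G)] ≥ 127/4 ≈ 31.750.


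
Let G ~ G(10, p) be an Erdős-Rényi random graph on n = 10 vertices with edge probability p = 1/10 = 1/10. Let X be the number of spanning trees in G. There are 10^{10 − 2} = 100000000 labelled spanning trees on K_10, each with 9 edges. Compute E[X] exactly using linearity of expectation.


K_10 has 10^{10 − 2} = 100000000 labelled spanning trees.
For each such spanning tree H, let X_H = 1 if all 9 edges of H are present in G. Then P[X_H = 1] = p^{9} = (1/10)^{9} = 1/1000000000.
By linearity: E[X] = Σ_H E[X_H] = 100000000 · p^{9} = 100000000 · 1/1000000000 = 1/10.
Numerically: E[X] ≈ 0.1.

E[X] = 100000000 · (1/10)^{9} = 1/10 ≈ 0.1.


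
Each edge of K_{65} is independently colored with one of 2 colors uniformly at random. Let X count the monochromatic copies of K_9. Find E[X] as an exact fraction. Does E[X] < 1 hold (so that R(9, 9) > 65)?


E[X] = C(65, 9) · 2^{1 − 36} = 31966749880 · 2^{−35} = 31966749880/34359738368.
As a reduced fraction: E[X] = 3995843735/4294967296 ≈ 0.930.
Is E[X] < 1? YES.
Since E[X] < 1, there exists a 2-coloring of K_{65} with no monochromatic K_9; hence R(9, 9) > 65.

E[X] = 3995843735/4294967296 ≈ 0.930; E[X] < 1, so R(9, 9) > 65.


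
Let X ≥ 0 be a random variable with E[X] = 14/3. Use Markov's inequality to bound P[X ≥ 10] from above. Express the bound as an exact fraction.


μ = E[X] = 14/3, a = 10.
Markov: P[X ≥ 10] ≤ μ/a = (14/3)/10 = 7/15.
Numerically: ≈ 0.46667.
(Since a = 10 > μ = 4.66667, the bound 7/15 is < 1 and informative.)

P[X ≥ 10] ≤ 7/15 ≈ 0.46667.


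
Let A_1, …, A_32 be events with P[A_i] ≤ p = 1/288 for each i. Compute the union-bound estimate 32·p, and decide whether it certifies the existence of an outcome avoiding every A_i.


Union bound: P[∪_{i=1}^{32} A_i] ≤ Σ_i P[A_i] ≤ 32·p = 32·(1/288) = 1/9.
Numerically: 1/9 ≈ 0.1111111.
Is 1/9 < 1? YES.
Since P[∪ A_i] ≤ 1/9 < 1, the complement has P[∩ A_i^c] ≥ 1 − 1/9 = 8/9 > 0, so some outcome avoids every A_i.

32·p = 1/9 ≈ 0.1111111; existence CERTIFIED by the union bound.


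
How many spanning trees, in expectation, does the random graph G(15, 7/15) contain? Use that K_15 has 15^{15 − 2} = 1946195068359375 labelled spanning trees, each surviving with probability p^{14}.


K_15 has 15^{15 − 2} = 1946195068359375 labelled spanning trees.
For each such spanning tree H, let X_H = 1 if all 14 edges of H are present in G. Then P[X_H = 1] = p^{14} = (7/15)^{14} = 678223072849/29192926025390625.
Summing the indicators: E[X] = Σ_H E[X_H] = 1946195068359375 · p^{14} = 1946195068359375 · 678223072849/29192926025390625 = 678223072849/15.
Numerically: E[X] ≈ 4.52149e+10.

E[X] = 1946195068359375 · (7/15)^{14} = 678223072849/15 ≈ 4.52149e+10.
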